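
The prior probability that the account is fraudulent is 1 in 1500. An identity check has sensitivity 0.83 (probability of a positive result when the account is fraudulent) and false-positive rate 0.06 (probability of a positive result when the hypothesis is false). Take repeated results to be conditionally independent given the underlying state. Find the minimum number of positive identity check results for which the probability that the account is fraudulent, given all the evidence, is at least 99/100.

5

Prior odds = (1/1500)/(1499/1500) = 1/1499.
Likelihood ratio of a positive result = 0.83/0.06 = 83/6.
Target odds: 0.99 ÷ 0.01 = 99.
Require (83/6)ⁿ ≥ 99 ÷ (1/1499) = 148401.
(83/6)⁴ = 47458321/1296 falls short of 148401 but (83/6)⁵ ≈506564 reaches it, so n = 5.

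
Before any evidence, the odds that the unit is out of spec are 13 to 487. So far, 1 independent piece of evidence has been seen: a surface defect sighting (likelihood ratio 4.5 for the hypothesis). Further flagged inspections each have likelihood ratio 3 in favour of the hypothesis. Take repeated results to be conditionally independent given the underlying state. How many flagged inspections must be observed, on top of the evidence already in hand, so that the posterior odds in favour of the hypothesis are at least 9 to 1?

Prior odds = 13/487.
Bayes factor of the evidence already in hand = 4.5.
Odds after that evidence = (13/487) × 4.5 = 117/974.
Target odds = 9.
Need 3ⁿ ≥ 9 ÷ (117/974) = 974/13.
3³ = 27 falls short of 974/13 but 3⁴ = 81 reaches it, so n = 4.

4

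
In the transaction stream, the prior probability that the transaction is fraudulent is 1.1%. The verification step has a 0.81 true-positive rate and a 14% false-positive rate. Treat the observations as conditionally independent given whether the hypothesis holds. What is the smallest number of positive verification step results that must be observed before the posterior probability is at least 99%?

6

Prior odds = 0.011/0.989 = 11/989.
Likelihood ratio of a positive result = 0.81/0.14 = 81/14.
Target odds: 0.99 ÷ 0.01 = 99.
Require (81/14)ⁿ ≥ 99 ÷ (11/989) = 8901.
(81/14)⁵ ≈6483.13 falls short of 8901 but (81/14)⁶ ≈37509.6 reaches it, so n = 6.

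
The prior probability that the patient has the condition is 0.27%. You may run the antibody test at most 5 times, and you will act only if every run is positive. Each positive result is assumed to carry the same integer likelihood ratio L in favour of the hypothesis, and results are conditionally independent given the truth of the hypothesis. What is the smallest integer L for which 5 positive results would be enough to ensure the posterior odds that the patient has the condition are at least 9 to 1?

Prior odds = 0.0027/0.9973 = 27/9973.
Target odds = 9.
Need L⁵ ≥ 9 ÷ (27/9973) = 9973/3.
5⁵ = 3125 < 9973/3 ≤ 7776 = 6⁵, so L = 6.

6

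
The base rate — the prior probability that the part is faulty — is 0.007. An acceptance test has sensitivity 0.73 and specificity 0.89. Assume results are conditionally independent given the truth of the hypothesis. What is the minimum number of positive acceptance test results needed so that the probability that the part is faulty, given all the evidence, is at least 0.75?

4

Prior odds: 0.007 ÷ 0.993 = 7/993.
False-positive rate = 1 − 0.89 = 0.11; likelihood ratio of a positive = 0.73/0.11 = 73/11.
Target posterior odds = 0.75/0.25 = 3.
Need (7/993) × (73/11)ⁿ ≥ 3, i.e. (73/11)ⁿ ≥ 2979/7.
(73/11)³ = 389017/1331 falls short of 2979/7 but (73/11)⁴ = 28398241/14641 reaches it, so n = 4.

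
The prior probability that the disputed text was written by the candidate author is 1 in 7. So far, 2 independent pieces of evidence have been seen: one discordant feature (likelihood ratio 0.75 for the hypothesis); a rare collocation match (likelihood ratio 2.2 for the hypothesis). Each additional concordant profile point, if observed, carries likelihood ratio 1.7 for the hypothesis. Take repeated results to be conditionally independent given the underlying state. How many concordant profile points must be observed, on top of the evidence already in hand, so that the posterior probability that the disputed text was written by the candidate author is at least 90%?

7

Prior odds = (1/7)/(6/7) = 1/6.
Combined Bayes factor of the evidence already in hand = 0.75 × 2.2 = 1.65.
Odds after that evidence = (1/6) × 1.65 = 0.275.
Target odds = 0.9/0.1 = 9.
Need 1.7ⁿ ≥ 9 ÷ 0.275 = 360/11.
1.7⁶ = 24137569/1000000 falls short of 360/11 but 1.7⁷ = 410338673/10000000 reaches it, so n = 7.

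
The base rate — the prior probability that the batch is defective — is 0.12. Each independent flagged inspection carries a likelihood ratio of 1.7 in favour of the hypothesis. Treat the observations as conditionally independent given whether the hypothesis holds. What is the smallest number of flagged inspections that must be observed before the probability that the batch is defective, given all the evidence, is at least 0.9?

Prior odds = 0.12/0.88 = 3/22.
Likelihood ratio per flagged inspection = 1.7.
Target odds: 0.9 ÷ 0.1 = 9.
Require 1.7ⁿ ≥ 9 ÷ (3/22) = 66.
1.7⁷ = 410338673/10000000 falls short of 66 but 1.7⁸ ≈69.7576 reaches it, so n = 8.

8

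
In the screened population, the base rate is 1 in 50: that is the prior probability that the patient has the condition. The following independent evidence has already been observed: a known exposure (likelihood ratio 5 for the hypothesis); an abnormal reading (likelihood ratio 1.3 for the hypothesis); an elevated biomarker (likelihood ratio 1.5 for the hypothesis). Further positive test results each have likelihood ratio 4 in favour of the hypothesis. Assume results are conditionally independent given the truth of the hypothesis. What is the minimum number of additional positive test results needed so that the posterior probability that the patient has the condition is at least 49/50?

4

Prior odds = 0.02/0.98 = 1/49.
Combined Bayes factor of the evidence already in hand = 5 × 1.3 × 1.5 = 9.75.
Odds after that evidence = (1/49) × 9.75 = 39/196.
Target odds = 0.98/0.02 = 49.
Need 4ⁿ ≥ 49 ÷ (39/196) = 9604/39.
4³ = 64 falls short of 9604/39 but 4⁴ = 256 reaches it, so n = 4.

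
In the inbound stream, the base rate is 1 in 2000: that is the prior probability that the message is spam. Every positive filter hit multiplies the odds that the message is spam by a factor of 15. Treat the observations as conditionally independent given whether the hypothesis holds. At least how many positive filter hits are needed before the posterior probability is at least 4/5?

Prior odds: 0.0005 ÷ 0.9995 = 1/1999.
Likelihood ratio per positive filter hit = 15.
Target posterior odds = 0.8/0.2 = 4.
Require 15ⁿ ≥ 4 ÷ (1/1999) = 7996.
15³ = 3375 falls short of 7996 but 15⁴ = 50625 reaches it, so n = 4.

4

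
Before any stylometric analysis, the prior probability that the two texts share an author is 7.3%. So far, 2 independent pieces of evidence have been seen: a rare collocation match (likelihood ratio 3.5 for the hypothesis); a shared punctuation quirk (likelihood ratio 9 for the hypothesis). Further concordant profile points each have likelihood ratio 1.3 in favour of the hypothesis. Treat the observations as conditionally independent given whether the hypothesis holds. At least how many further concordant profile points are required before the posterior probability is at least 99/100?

15

Prior odds = 0.073/0.927 = 73/927.
Combined Bayes factor of the evidence already in hand = 3.5 × 9 = 31.5.
Odds after that evidence = (73/927) × 31.5 = 511/206.
Target odds = 0.99/0.01 = 99.
Need 1.3ⁿ ≥ 99 ÷ (511/206) = 20394/511.
1.3¹⁴ ≈39.3738 falls short of 20394/511 but 1.3¹⁵ ≈51.1859 reaches it, so n = 15.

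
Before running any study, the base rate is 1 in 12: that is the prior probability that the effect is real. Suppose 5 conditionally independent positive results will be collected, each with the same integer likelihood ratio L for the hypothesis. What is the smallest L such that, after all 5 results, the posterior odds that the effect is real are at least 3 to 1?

3

Prior odds = (1/12)/(11/12) = 1/11.
Target odds = 3.
Need L⁵ ≥ 3 ÷ (1/11) = 33.
2⁵ = 32 < 33 ≤ 243 = 3⁵, so L = 3.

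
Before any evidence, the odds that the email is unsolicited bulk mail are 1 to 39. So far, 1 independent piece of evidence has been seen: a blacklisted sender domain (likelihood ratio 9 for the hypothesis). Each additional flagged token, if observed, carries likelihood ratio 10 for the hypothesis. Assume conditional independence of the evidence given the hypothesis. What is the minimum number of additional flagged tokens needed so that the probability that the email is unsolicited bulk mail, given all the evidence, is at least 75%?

2

Prior odds = 1/39.
Bayes factor of the evidence already in hand = 9.
Odds after that evidence = (1/39) × 9 = 3/13.
Target odds = 0.75/0.25 = 3.
Need 10ⁿ ≥ 3 ÷ (3/13) = 13.
10¹ = 10 falls short of 13 but 10² = 100 reaches it, so n = 2.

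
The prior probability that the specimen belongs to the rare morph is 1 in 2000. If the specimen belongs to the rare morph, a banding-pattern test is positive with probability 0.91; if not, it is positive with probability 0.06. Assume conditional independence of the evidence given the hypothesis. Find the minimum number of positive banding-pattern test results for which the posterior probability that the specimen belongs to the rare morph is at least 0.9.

Prior odds: 0.0005 ÷ 0.9995 = 1/1999.
Likelihood ratio of a positive = 0.91/0.06 = 91/6.
Target posterior odds = 0.9/0.1 = 9.
Require (91/6)ⁿ ≥ 9 ÷ (1/1999) = 17991.
(91/6)³ = 753571/216 falls short of 17991 but (91/6)⁴ = 68574961/1296 reaches it, so n = 4.

4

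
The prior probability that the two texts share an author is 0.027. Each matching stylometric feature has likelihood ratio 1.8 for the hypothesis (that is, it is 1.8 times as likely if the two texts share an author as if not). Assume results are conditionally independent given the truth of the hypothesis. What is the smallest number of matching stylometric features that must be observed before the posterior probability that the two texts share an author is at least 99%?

Prior odds = 0.027/0.973 = 27/973.
Likelihood ratio per matching stylometric feature = 1.8.
Target posterior odds = 0.99/0.01 = 99.
Require 1.8ⁿ ≥ 99 ÷ (27/973) = 10703/3.
1.8¹³ ≈2082.3 falls short of 10703/3 but 1.8¹⁴ ≈3748.13 reaches it, so n = 14.

14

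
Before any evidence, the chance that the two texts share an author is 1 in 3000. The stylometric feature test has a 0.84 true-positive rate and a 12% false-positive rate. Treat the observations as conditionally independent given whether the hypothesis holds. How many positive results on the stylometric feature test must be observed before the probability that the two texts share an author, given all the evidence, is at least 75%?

5

Prior odds = (1/3000)/(2999/3000) = 1/2999.
Likelihood ratio of a positive result = 0.84/0.12 = 7.
Target odds: 0.75 ÷ 0.25 = 3.
Need (1/2999) × 7ⁿ ≥ 3, i.e. 7ⁿ ≥ 8997.
7⁴ = 2401 falls short of 8997 but 7⁵ = 16807 reaches it, so n = 5.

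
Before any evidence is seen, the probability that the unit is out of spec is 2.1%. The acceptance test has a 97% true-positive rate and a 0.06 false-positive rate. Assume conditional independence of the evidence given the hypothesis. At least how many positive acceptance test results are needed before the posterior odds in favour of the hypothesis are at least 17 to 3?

3

Prior odds: 0.021 ÷ 0.979 = 21/979.
Likelihood ratio of a positive result = 0.97/0.06 = 97/6.
Target odds = 17/3.
Require (97/6)ⁿ ≥ 17/3 ÷ (21/979) = 16643/63.
(97/6)² = 9409/36 falls short of 16643/63 but (97/6)³ = 912673/216 reaches it, so n = 3.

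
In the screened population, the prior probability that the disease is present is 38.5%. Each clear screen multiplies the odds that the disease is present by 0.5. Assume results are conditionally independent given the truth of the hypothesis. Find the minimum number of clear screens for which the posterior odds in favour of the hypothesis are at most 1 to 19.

Prior odds: 0.385 ÷ 0.615 = 77/123.
Likelihood ratio per clear screen = 0.5.
Target odds = 1/19.
Need (77/123) × 0.5ⁿ ≤ 1/19, i.e. 0.5ⁿ ≤ 123/1463.
0.5³ = 0.125 is still above 123/1463 but 0.5⁴ = 0.0625 is at or below it, so n = 4.

4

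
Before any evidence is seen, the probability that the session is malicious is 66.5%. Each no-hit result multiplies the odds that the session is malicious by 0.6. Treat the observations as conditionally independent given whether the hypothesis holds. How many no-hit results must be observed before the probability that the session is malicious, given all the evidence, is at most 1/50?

Prior odds = 0.665/0.335 = 133/67.
Likelihood ratio per no-hit result = 0.6.
Target odds: 0.02 ÷ 0.98 = 1/49.
Require 0.6ⁿ ≤ 1/49 ÷ (133/67) = 67/6517.
0.6⁸ = 6561/390625 is still above 67/6517 but 0.6⁹ = 19683/1953125 is at or below it, so n = 9.

9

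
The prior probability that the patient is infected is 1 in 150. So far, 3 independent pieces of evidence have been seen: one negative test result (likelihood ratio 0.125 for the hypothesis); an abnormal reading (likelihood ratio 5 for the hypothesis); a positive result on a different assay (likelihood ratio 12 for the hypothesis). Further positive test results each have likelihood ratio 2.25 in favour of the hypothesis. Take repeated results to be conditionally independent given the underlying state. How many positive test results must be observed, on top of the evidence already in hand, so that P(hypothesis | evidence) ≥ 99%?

Prior odds = (1/150)/(149/150) = 1/149.
Combined Bayes factor of the evidence already in hand = 0.125 × 5 × 12 = 7.5.
Odds after that evidence = (1/149) × 7.5 = 15/298.
Target odds = 0.99/0.01 = 99.
Need 2.25ⁿ ≥ 99 ÷ (15/298) = 1966.8.
2.25⁹ = 387420489/262144 falls short of 1966.8 but 2.25¹⁰ ≈3325.26 reaches it, so n = 10.

10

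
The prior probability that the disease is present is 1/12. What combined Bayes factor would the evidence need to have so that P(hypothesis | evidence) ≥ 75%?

Prior odds = (1/12)/(11/12) = 1/11.
Target odds = 0.75/0.25 = 3.
Required Bayes factor = 3 ÷ (1/11) = 33.

33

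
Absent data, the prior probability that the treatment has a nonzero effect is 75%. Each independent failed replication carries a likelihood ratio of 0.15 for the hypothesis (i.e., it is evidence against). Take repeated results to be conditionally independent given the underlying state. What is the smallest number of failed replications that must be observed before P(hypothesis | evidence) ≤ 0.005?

4

Prior odds = 0.75/0.25 = 3.
Likelihood ratio per failed replication = 0.15.
Target posterior odds = 0.005/0.995 = 1/199.
Need 3 × 0.15ⁿ ≤ 1/199, i.e. 0.15ⁿ ≤ 1/597.
0.15³ = 0.003375 is still above 1/597 but 0.15⁴ = 81/160000 is at or below it, so n = 4.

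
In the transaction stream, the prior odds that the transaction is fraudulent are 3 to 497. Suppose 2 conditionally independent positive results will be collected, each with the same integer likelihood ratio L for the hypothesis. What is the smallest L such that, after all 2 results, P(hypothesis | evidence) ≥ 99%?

129

Prior odds = 3/497.
Target odds = 0.99/0.01 = 99.
Need L² ≥ 99 ÷ (3/497) = 16401.
128² = 16384 < 16401 ≤ 16641 = 129², so L = 129.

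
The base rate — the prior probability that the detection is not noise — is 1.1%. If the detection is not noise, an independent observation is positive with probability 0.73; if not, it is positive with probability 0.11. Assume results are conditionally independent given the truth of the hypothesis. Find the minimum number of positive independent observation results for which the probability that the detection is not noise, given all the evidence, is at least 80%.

Prior odds = 0.011/0.989 = 11/989.
Likelihood ratio of a positive = 0.73/0.11 = 73/11.
Target odds: 0.8 ÷ 0.2 = 4.
Need (11/989) × (73/11)ⁿ ≥ 4, i.e. (73/11)ⁿ ≥ 3956/11.
(73/11)³ = 389017/1331 falls short of 3956/11 but (73/11)⁴ = 28398241/14641 reaches it, so n = 4.

4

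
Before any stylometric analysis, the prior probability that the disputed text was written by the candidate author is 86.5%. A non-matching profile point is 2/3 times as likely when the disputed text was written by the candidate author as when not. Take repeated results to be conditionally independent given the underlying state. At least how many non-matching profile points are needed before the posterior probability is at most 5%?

12

Prior odds = 0.865/0.135 = 173/27.
Likelihood ratio per non-matching profile point = 2/3.
Target posterior odds = 0.05/0.95 = 1/19.
Need (173/27) × (2/3)ⁿ ≤ 1/19, i.e. (2/3)ⁿ ≤ 27/3287.
(2/3)¹¹ = 2048/177147 is still above 27/3287 but (2/3)¹² = 4096/531441 is at or below it, so n = 12.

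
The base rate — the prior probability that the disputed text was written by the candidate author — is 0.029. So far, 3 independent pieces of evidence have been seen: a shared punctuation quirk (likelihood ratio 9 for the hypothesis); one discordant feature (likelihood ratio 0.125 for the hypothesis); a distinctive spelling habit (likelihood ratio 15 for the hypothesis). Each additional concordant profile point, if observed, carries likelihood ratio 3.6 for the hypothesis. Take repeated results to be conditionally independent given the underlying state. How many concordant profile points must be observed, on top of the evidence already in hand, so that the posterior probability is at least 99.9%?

Prior odds = 0.029/0.971 = 29/971.
Combined Bayes factor of the evidence already in hand = 9 × 0.125 × 15 = 16.875.
Odds after that evidence = (29/971) × 16.875 = 3915/7768.
Target odds = 0.999/0.001 = 999.
Need 3.6ⁿ ≥ 999 ÷ (3915/7768) = 287416/145.
3.6⁵ = 604.66176 falls short of 287416/145 but 3.6⁶ = 34012224/15625 reaches it, so n = 6.

6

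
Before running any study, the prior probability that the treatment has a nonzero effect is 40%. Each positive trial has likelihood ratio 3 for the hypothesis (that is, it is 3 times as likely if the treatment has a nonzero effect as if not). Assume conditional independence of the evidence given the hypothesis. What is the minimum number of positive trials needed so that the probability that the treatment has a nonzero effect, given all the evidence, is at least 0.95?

4

Prior odds = 0.4/0.6 = 2/3.
Likelihood ratio per positive trial = 3.
Target odds: 0.95 ÷ 0.05 = 19.
Require 3ⁿ ≥ 19 ÷ (2/3) = 28.5.
3³ = 27 falls short of 28.5 but 3⁴ = 81 reaches it, so n = 4.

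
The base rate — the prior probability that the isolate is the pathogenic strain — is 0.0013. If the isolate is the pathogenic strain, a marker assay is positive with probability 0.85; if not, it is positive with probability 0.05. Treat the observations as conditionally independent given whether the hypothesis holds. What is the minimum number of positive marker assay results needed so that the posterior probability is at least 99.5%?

Prior odds = 0.0013/0.9987 = 13/9987.
Likelihood ratio of a positive = 0.85/0.05 = 17.
Target posterior odds = 0.995/0.005 = 199.
Need (13/9987) × 17ⁿ ≥ 199, i.e. 17ⁿ ≥ 1987413/13.
17⁴ = 83521 falls short of 1987413/13 but 17⁵ = 1419857 reaches it, so n = 5.

5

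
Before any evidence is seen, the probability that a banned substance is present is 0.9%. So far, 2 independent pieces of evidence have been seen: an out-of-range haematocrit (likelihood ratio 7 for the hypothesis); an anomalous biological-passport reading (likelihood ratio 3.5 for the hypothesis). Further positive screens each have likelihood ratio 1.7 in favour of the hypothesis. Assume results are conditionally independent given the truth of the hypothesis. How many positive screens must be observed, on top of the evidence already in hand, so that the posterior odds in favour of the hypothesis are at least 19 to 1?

Prior odds = 0.009/0.991 = 9/991.
Combined Bayes factor of the evidence already in hand = 7 × 3.5 = 24.5.
Odds after that evidence = (9/991) × 24.5 = 441/1982.
Target odds = 19.
Need 1.7ⁿ ≥ 19 ÷ (441/1982) = 37658/441.
1.7⁸ ≈69.7576 falls short of 37658/441 but 1.7⁹ ≈118.588 reaches it, so n = 9.

9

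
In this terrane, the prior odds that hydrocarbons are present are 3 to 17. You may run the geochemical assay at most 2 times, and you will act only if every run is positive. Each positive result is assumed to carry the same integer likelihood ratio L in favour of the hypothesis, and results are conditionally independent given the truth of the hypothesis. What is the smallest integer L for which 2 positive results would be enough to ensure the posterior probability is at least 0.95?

11

Prior odds = 3/17.
Target odds = 0.95/0.05 = 19.
Need L² ≥ 19 ÷ (3/17) = 323/3.
10² = 100 < 323/3 ≤ 121 = 11², so L = 11.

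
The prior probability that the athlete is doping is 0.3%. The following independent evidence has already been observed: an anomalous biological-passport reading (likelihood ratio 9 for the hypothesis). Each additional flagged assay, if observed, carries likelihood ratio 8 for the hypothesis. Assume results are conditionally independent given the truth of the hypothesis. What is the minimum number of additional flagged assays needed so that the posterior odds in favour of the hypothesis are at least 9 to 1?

Prior odds = 0.003/0.997 = 3/997.
Bayes factor of the evidence already in hand = 9.
Odds after that evidence = (3/997) × 9 = 27/997.
Target odds = 9.
Need 8ⁿ ≥ 9 ÷ (27/997) = 997/3.
8² = 64 falls short of 997/3 but 8³ = 512 reaches it, so n = 3.

3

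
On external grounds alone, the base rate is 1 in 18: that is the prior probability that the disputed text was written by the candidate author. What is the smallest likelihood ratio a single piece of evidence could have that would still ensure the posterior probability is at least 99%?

1683

Prior odds = (1/18)/(17/18) = 1/17.
Target odds = 0.99/0.01 = 99.
Required Bayes factor = 99 ÷ (1/17) = 1683.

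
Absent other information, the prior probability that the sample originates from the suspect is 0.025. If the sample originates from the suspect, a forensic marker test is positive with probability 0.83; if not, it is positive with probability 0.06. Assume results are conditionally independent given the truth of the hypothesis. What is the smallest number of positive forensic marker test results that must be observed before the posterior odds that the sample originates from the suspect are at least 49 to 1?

3

Prior odds: 0.025 ÷ 0.975 = 1/39.
Likelihood ratio of a positive = 0.83/0.06 = 83/6.
Target odds = 49.
Need (1/39) × (83/6)ⁿ ≥ 49, i.e. (83/6)ⁿ ≥ 1911.
(83/6)² = 6889/36 falls short of 1911 but (83/6)³ = 571787/216 reaches it, so n = 3.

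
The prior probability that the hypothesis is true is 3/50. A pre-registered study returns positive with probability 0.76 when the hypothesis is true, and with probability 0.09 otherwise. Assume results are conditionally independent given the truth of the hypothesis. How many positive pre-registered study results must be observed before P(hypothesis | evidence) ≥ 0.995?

Prior odds: 0.06 ÷ 0.94 = 3/47.
Likelihood ratio of a positive result = 0.76/0.09 = 76/9.
Target odds: 0.995 ÷ 0.005 = 199.
Require (76/9)ⁿ ≥ 199 ÷ (3/47) = 9353/3.
(76/9)³ = 438976/729 falls short of 9353/3 but (76/9)⁴ = 33362176/6561 reaches it, so n = 4.

4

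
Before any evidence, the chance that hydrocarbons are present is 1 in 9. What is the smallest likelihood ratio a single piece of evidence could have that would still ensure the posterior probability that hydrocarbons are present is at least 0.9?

72

Prior odds = (1/9)/(8/9) = 0.125.
Target odds = 0.9/0.1 = 9.
Required Bayes factor = 9 ÷ 0.125 = 72.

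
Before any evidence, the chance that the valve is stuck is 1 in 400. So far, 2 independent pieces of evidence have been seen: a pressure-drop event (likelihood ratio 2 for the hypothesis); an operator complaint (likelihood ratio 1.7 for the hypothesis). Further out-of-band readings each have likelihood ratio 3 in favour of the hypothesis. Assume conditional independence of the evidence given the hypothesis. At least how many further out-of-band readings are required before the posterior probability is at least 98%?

Prior odds = 0.0025/0.9975 = 1/399.
Combined Bayes factor of the evidence already in hand = 2 × 1.7 = 3.4.
Odds after that evidence = (1/399) × 3.4 = 17/1995.
Target odds = 0.98/0.02 = 49.
Need 3ⁿ ≥ 49 ÷ (17/1995) = 97755/17.
3⁷ = 2187 falls short of 97755/17 but 3⁸ = 6561 reaches it, so n = 8.

8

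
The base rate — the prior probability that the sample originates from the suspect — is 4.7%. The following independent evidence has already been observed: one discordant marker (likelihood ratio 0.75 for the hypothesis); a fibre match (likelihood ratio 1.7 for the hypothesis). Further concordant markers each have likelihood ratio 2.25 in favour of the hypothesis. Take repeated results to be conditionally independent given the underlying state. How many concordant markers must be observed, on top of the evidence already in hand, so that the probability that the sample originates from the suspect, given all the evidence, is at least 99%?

10

Prior odds = 0.047/0.953 = 47/953.
Combined Bayes factor of the evidence already in hand = 0.75 × 1.7 = 1.275.
Odds after that evidence = (47/953) × 1.275 = 2397/38120.
Target odds = 0.99/0.01 = 99.
Need 2.25ⁿ ≥ 99 ÷ (2397/38120) = 1257960/799.
2.25⁹ = 387420489/262144 falls short of 1257960/799 but 2.25¹⁰ ≈3325.26 reaches it, so n = 10.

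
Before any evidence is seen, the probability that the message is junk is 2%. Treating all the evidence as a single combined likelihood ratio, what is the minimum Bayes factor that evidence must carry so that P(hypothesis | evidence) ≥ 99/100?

Prior odds = 0.02/0.98 = 1/49.
Target odds = 0.99/0.01 = 99.
Required Bayes factor = 99 ÷ (1/49) = 4851.

4851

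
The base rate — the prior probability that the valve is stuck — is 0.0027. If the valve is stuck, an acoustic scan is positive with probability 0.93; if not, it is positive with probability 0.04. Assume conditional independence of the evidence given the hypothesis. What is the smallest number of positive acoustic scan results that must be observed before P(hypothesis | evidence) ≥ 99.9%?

5

Prior odds: 0.0027 ÷ 0.9973 = 27/9973.
Likelihood ratio of a positive = 0.93/0.04 = 23.25.
Target posterior odds = 0.999/0.001 = 999.
Require 23.25ⁿ ≥ 999 ÷ (27/9973) = 369001.
23.25⁴ = 74805201/256 falls short of 369001 but 23.25⁵ ≈6.79383e+06 reaches it, so n = 5.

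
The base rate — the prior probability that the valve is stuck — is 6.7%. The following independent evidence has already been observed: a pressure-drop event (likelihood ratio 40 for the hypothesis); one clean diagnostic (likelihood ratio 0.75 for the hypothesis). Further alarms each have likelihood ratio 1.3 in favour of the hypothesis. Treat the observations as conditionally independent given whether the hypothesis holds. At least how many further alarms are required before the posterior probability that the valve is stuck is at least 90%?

Prior odds = 0.067/0.933 = 67/933.
Combined Bayes factor of the evidence already in hand = 40 × 0.75 = 30.
Odds after that evidence = (67/933) × 30 = 670/311.
Target odds = 0.9/0.1 = 9.
Need 1.3ⁿ ≥ 9 ÷ (670/311) = 2799/670.
1.3⁵ = 371293/100000 falls short of 2799/670 but 1.3⁶ = 4826809/1000000 reaches it, so n = 6.

6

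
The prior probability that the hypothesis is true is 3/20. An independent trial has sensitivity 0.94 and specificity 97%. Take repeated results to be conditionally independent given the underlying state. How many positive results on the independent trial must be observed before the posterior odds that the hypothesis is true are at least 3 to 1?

1

Prior odds = 0.15/0.85 = 3/17.
False-positive rate = 1 − 0.97 = 0.03; likelihood ratio of a positive = 0.94/0.03 = 94/3.
Target odds = 3.
Require (94/3)ⁿ ≥ 3 ÷ (3/17) = 17.
(94/3)¹ = 94/3, which meets the required 17; so n = 1.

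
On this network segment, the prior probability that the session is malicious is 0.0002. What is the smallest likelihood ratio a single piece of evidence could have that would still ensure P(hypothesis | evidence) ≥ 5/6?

Prior odds = 0.0002/0.9998 = 1/4999.
Target odds = (5/6)/(1/6) = 5.
Required Bayes factor = 5 ÷ (1/4999) = 24995.

24995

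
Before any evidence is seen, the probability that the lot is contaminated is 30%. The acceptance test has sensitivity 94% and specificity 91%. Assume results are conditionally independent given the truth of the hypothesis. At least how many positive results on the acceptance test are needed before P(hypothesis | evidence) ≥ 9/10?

2

Prior odds: 0.3 ÷ 0.7 = 3/7.
False-positive rate = 1 − 0.91 = 0.09; likelihood ratio of a positive = 0.94/0.09 = 94/9.
Target odds: 0.9 ÷ 0.1 = 9.
Need (3/7) × (94/9)ⁿ ≥ 9, i.e. (94/9)ⁿ ≥ 21.
(94/9)¹ = 94/9 falls short of 21 but (94/9)² = 8836/81 reaches it, so n = 2.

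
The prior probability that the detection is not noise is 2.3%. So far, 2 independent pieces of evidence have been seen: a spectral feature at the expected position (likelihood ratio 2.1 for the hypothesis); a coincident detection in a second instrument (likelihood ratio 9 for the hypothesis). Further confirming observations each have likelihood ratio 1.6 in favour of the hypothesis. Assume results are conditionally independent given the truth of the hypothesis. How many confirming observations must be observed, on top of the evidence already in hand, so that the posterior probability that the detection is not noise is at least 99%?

12

Prior odds = 0.023/0.977 = 23/977.
Combined Bayes factor of the evidence already in hand = 2.1 × 9 = 18.9.
Odds after that evidence = (23/977) × 18.9 = 4347/9770.
Target odds = 0.99/0.01 = 99.
Need 1.6ⁿ ≥ 99 ÷ (4347/9770) = 107470/483.
1.6¹¹ ≈175.922 falls short of 107470/483 but 1.6¹² ≈281.475 reaches it, so n = 12.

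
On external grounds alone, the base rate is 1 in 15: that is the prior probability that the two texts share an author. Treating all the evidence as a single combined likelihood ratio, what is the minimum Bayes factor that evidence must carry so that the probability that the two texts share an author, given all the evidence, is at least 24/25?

336

Prior odds = (1/15)/(14/15) = 1/14.
Target odds = 0.96/0.04 = 24.
Required Bayes factor = 24 ÷ (1/14) = 336.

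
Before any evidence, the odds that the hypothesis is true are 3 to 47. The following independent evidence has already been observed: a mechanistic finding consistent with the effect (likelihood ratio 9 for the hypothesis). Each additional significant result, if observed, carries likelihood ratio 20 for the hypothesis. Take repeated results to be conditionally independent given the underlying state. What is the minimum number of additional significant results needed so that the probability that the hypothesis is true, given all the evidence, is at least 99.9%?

3

Prior odds = 3/47.
Bayes factor of the evidence already in hand = 9.
Odds after that evidence = (3/47) × 9 = 27/47.
Target odds = 0.999/0.001 = 999.
Need 20ⁿ ≥ 999 ÷ (27/47) = 1739.
20² = 400 falls short of 1739 but 20³ = 8000 reaches it, so n = 3.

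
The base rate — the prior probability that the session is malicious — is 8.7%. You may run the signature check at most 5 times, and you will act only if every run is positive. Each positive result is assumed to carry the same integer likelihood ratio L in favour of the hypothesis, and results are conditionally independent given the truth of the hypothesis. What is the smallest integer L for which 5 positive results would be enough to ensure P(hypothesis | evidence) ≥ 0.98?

4

Prior odds = 0.087/0.913 = 87/913.
Target odds = 0.98/0.02 = 49.
Need L⁵ ≥ 49 ÷ (87/913) = 44737/87.
3⁵ = 243 < 44737/87 ≤ 1024 = 4⁵, so L = 4.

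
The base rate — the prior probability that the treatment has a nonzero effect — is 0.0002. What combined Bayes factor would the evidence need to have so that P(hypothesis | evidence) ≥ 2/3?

Prior odds = 0.0002/0.9998 = 1/4999.
Target odds = (2/3)/(1/3) = 2.
Required Bayes factor = 2 ÷ (1/4999) = 9998.

9998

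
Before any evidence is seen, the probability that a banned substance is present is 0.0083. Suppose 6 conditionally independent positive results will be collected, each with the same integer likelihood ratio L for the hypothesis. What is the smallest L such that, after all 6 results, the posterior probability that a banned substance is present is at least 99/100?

Prior odds = 0.0083/0.9917 = 83/9917.
Target odds = 0.99/0.01 = 99.
Need L⁶ ≥ 99 ÷ (83/9917) = 981783/83.
4⁶ = 4096 < 981783/83 ≤ 15625 = 5⁶, so L = 5.

5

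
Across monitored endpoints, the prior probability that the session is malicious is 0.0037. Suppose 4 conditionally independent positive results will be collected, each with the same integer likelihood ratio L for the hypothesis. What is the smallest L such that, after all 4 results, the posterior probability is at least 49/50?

11

Prior odds = 0.0037/0.9963 = 37/9963.
Target odds = 0.98/0.02 = 49.
Need L⁴ ≥ 49 ÷ (37/9963) = 488187/37.
10⁴ = 10000 < 488187/37 ≤ 14641 = 11⁴, so L = 11.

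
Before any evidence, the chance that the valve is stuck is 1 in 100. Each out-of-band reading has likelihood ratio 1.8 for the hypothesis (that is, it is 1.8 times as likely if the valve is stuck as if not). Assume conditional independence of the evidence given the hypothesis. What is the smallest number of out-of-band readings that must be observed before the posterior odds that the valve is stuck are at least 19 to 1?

Prior odds = 0.01/0.99 = 1/99.
Likelihood ratio per out-of-band reading = 1.8.
Target odds = 19.
Need (1/99) × 1.8ⁿ ≥ 19, i.e. 1.8ⁿ ≥ 1881.
1.8¹² ≈1156.83 falls short of 1881 but 1.8¹³ ≈2082.3 reaches it, so n = 13.

13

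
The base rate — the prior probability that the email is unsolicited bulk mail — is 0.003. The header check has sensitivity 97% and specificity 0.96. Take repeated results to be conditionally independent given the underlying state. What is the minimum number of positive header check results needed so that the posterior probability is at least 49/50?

Prior odds: 0.003 ÷ 0.997 = 3/997.
False-positive rate = 1 − 0.96 = 0.04; likelihood ratio of a positive = 0.97/0.04 = 24.25.
Target odds: 0.98 ÷ 0.02 = 49.
Need (3/997) × 24.25ⁿ ≥ 49, i.e. 24.25ⁿ ≥ 48853/3.
24.25³ = 912673/64 falls short of 48853/3 but 24.25⁴ = 88529281/256 reaches it, so n = 4.

4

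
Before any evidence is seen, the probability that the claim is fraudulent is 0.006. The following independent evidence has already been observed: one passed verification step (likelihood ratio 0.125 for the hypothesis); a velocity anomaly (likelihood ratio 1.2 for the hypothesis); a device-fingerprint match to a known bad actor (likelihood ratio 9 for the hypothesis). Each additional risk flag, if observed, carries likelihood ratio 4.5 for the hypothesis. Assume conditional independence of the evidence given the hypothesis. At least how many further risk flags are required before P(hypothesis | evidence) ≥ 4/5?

5

Prior odds = 0.006/0.994 = 3/497.
Combined Bayes factor of the evidence already in hand = 0.125 × 1.2 × 9 = 1.35.
Odds after that evidence = (3/497) × 1.35 = 81/9940.
Target odds = 0.8/0.2 = 4.
Need 4.5ⁿ ≥ 4 ÷ (81/9940) = 39760/81.
4.5⁴ = 410.0625 falls short of 39760/81 but 4.5⁵ = 1845.28125 reaches it, so n = 5.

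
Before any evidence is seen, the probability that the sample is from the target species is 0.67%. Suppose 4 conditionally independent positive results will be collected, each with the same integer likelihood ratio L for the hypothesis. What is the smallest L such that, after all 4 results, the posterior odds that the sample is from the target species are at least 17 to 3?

Prior odds = 0.0067/0.9933 = 67/9933.
Target odds = 17/3.
Need L⁴ ≥ 17/3 ÷ (67/9933) = 56287/67.
5⁴ = 625 < 56287/67 ≤ 1296 = 6⁴, so L = 6.

6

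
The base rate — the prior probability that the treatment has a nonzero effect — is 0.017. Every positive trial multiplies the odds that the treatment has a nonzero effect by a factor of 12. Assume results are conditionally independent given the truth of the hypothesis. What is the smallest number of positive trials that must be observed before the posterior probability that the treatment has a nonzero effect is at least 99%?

4

Prior odds: 0.017 ÷ 0.983 = 17/983.
Likelihood ratio per positive trial = 12.
Target odds: 0.99 ÷ 0.01 = 99.
Require 12ⁿ ≥ 99 ÷ (17/983) = 97317/17.
12³ = 1728 falls short of 97317/17 but 12⁴ = 20736 reaches it, so n = 4.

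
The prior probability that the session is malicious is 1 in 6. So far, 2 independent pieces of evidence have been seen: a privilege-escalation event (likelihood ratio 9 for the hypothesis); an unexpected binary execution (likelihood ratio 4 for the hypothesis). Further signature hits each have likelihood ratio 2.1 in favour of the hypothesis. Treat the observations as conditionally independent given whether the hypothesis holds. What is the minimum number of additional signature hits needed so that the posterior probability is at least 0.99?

4

Prior odds = (1/6)/(5/6) = 0.2.
Combined Bayes factor of the evidence already in hand = 9 × 4 = 36.
Odds after that evidence = 0.2 × 36 = 7.2.
Target odds = 0.99/0.01 = 99.
Need 2.1ⁿ ≥ 99 ÷ 7.2 = 13.75.
2.1³ = 9.261 falls short of 13.75 but 2.1⁴ = 19.4481 reaches it, so n = 4.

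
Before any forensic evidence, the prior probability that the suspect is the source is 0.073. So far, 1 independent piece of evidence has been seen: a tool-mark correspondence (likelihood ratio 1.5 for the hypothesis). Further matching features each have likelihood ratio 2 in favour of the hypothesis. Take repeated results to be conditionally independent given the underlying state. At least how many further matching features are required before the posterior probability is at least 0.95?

Prior odds = 0.073/0.927 = 73/927.
Bayes factor of the evidence already in hand = 1.5.
Odds after that evidence = (73/927) × 1.5 = 73/618.
Target odds = 0.95/0.05 = 19.
Need 2ⁿ ≥ 19 ÷ (73/618) = 11742/73.
2⁷ = 128 falls short of 11742/73 but 2⁸ = 256 reaches it, so n = 8.

8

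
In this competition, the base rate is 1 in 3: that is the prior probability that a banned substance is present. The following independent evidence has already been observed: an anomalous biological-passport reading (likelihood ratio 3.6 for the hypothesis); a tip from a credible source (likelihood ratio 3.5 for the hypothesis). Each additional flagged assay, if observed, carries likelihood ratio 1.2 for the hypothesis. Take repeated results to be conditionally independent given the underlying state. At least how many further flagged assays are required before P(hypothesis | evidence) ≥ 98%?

12

Prior odds = (1/3)/(2/3) = 0.5.
Combined Bayes factor of the evidence already in hand = 3.6 × 3.5 = 12.6.
Odds after that evidence = 0.5 × 12.6 = 6.3.
Target odds = 0.98/0.02 = 49.
Need 1.2ⁿ ≥ 49 ÷ 6.3 = 70/9.
1.2¹¹ = 362797056/48828125 falls short of 70/9 but 1.2¹² ≈8.9161 reaches it, so n = 12.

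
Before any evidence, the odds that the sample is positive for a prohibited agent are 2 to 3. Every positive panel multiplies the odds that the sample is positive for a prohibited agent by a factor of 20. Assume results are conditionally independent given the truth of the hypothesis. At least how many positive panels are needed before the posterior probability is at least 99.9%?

3

Prior odds = 2/3.
Likelihood ratio per positive panel = 20.
Target odds: 0.999 ÷ 0.001 = 999.
Require 20ⁿ ≥ 999 ÷ (2/3) = 1498.5.
20² = 400 falls short of 1498.5 but 20³ = 8000 reaches it, so n = 3.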